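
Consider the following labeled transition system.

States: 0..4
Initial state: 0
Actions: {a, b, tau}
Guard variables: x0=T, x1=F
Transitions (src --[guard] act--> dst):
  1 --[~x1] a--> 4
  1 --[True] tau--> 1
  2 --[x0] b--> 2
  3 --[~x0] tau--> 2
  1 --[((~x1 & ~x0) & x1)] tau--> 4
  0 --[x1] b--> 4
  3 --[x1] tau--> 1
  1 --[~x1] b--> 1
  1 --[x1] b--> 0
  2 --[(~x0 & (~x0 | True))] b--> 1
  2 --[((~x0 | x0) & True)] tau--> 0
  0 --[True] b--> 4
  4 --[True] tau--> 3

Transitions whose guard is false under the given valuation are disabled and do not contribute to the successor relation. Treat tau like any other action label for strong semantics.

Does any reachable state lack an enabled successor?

Reachable = {0,3,4}
  0: b→4  [1 exit(s)]
  3: ∅  [no exit]
  4: tau→3  [1 exit(s)]
witness 3: b·tau

Answer: DEADLOCK at state 3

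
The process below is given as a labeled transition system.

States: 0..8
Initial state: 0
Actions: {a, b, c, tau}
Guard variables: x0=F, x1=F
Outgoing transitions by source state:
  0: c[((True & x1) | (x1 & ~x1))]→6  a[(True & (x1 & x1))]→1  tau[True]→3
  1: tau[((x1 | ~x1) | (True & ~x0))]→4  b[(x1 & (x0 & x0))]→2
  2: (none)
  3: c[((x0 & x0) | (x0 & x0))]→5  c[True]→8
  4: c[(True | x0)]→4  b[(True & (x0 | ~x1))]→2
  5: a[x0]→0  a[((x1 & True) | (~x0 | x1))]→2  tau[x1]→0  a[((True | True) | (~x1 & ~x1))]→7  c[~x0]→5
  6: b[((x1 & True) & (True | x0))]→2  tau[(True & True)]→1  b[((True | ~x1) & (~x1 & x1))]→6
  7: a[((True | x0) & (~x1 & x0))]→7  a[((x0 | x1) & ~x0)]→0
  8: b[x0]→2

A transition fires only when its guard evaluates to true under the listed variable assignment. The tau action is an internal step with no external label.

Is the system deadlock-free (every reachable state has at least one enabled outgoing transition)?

Answer: DEADLOCK at state 8

Trace:
R = {0,3,8}
  0: tau→3  [1 exit(s)]
  3: c→8  [1 exit(s)]
  8: ∅  [no exit]
Path to 8: tau·c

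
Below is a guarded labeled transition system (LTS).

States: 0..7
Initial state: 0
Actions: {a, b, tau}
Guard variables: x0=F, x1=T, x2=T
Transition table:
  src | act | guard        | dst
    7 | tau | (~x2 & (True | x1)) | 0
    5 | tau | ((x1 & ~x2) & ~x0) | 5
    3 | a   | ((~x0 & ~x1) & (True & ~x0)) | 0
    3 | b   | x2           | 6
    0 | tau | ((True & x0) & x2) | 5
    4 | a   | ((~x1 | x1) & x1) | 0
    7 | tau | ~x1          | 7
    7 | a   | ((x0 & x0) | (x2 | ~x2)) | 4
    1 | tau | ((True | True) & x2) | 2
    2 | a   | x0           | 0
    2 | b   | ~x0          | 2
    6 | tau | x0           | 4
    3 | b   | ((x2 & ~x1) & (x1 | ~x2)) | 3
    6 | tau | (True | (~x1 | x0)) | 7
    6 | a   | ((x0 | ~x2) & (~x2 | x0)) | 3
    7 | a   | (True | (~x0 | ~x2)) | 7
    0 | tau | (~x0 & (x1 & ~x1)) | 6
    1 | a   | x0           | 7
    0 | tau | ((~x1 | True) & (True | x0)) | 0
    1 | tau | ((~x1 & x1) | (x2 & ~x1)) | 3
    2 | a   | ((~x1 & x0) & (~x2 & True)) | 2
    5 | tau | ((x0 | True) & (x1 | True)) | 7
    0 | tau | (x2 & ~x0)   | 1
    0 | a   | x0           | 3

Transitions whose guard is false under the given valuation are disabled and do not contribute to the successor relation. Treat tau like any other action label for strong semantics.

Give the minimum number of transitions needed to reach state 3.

Answer: UNREACHABLE

Analysis:
Breadth-first toward 3:
  Layer 0: {0}
  Layer 1: {1}
  Layer 2: {2}
3 never appears.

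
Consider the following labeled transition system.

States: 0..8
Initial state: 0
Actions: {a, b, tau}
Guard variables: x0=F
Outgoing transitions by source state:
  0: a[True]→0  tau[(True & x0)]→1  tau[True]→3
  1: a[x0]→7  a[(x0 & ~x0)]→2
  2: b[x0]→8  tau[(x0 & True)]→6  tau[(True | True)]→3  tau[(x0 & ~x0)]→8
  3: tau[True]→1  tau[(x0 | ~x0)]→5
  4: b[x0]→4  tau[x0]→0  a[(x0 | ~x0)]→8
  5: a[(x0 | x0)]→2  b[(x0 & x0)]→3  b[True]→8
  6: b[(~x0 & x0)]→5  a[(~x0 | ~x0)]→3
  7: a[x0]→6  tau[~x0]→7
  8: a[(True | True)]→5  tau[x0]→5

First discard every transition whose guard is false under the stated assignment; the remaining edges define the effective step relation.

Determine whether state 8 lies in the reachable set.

Answer: REACHABLE

Analysis:
After dropping false guards: 10 live edges.
L0 = {0}
L1 = {3}  cumulative {0,3}
L2 = {1,5}  cumulative {0,1,3,5}
L3 = {8}  cumulative {0,1,3,5,8}
R = {0,1,3,5,8}
witness 8: tau·tau·b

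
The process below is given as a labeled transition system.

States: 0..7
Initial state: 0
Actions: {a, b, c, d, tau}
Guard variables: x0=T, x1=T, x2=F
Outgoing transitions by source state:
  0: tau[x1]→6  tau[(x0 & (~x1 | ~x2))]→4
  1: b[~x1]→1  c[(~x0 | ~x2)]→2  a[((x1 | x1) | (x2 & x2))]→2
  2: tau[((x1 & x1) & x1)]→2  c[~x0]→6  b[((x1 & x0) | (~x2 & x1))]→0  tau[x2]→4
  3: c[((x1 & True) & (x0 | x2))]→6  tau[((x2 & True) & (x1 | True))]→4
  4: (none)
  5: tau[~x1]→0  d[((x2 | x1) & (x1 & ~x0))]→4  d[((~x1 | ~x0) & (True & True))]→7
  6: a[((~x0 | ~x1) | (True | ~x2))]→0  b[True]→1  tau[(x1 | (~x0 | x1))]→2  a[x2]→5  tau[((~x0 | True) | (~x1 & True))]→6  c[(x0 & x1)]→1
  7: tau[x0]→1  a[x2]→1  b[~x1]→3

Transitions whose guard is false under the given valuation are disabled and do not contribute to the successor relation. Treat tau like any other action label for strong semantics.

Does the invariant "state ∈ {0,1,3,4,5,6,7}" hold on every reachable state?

Inv-set: {0,1,3,4,5,6,7}
Reach set: {0,1,2,4,6}
  0: ✓
  1: ✓
  2: ✗ unsafe
  4: ✓
  6: ✓
counterexample path to 2: tau·tau

Answer: INVARIANT VIOLATED at state 2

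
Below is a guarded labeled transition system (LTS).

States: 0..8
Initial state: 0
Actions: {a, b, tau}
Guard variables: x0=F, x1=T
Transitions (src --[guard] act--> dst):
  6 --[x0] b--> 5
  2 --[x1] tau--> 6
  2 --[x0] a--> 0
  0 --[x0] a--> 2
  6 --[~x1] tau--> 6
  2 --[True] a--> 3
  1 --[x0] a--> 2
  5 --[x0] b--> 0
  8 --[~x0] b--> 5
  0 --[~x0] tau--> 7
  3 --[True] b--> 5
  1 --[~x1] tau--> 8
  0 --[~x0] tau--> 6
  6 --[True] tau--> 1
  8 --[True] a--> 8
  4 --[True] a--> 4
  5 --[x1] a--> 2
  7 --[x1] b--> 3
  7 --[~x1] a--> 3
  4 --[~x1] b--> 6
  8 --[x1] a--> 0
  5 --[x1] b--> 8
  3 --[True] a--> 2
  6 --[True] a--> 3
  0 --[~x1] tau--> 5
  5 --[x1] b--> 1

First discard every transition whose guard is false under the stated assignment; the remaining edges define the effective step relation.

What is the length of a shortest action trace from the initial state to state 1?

Answer: 2

Trace:
Layered search for 1:
  depth 0: {0}
  depth 1: {6,7}
  depth 2: {1,3}
1 enters at depth 2; path tau·tau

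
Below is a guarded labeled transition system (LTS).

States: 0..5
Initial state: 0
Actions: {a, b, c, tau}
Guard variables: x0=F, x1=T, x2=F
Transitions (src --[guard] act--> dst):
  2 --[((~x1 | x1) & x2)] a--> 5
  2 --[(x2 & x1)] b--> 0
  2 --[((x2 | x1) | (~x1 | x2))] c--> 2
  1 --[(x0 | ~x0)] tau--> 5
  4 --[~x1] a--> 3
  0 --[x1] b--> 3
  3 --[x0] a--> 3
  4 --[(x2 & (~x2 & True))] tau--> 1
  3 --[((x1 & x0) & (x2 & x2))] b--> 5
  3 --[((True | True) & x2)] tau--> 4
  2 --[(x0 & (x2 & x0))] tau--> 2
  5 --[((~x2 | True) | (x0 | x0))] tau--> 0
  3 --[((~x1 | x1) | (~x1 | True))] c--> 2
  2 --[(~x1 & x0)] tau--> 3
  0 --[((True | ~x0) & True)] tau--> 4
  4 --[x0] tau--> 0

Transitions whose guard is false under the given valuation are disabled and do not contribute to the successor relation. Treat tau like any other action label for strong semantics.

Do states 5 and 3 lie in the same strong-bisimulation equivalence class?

Compute ~ classes (split until stable):
  π0 = {{0,1,2,3,4,5}}
  π1 = {{0},{1,5},{2,3},{4}}
  π2 = {{0},{1},{2,3},{4},{5}}
stable after 3 split(s): 5 block(s)
[5]={5}  [3]={2,3}

Answer: NOT BISIMILAR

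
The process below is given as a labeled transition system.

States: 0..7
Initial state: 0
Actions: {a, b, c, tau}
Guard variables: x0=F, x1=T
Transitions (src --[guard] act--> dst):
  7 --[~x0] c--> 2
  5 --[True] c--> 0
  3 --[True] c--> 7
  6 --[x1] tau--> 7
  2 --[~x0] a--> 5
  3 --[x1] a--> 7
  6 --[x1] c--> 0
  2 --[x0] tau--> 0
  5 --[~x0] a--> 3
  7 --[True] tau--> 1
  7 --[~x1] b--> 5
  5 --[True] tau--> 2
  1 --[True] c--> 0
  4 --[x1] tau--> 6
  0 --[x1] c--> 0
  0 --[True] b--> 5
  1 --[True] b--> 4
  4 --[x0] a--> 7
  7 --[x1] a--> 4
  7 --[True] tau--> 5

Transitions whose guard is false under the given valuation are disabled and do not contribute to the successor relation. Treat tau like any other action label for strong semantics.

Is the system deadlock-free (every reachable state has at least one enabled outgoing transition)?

Answer: DEADLOCK-FREE

Trace:
R = {0,1,2,3,4,5,6,7}
  0: b→5  c→0  [deg 2]
  1: b→4  c→0  [deg 2]
  2: a→5  [deg 1]
  3: a→7  c→7  [deg 2]
  4: tau→6  [deg 1]
  5: a→3  c→0  tau→2  [deg 3]
  6: c→0  tau→7  [deg 2]
  7: a→4  c→2  tau→1  tau→5  [deg 4]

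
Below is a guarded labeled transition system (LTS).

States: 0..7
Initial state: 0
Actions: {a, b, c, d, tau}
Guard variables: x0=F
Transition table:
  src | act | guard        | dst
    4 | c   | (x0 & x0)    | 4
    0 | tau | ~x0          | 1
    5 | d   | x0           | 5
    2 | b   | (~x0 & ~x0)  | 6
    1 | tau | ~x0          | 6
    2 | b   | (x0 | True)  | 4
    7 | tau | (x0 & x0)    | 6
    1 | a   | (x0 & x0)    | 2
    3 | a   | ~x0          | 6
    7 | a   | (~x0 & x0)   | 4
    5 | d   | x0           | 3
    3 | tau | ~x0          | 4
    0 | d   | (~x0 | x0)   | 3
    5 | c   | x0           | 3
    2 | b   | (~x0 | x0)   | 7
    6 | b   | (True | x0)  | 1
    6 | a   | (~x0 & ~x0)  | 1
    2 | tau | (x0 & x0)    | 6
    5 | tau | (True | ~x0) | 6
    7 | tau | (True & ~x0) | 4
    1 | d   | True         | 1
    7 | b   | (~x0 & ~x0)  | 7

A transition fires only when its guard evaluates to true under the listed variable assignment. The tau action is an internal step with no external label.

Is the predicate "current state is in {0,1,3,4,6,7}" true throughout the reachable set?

Answer: INVARIANT HOLDS

Analysis:
Allowed set {0,1,3,4,6,7}
R = {0,1,3,4,6}
  0: safe
  1: safe
  3: safe
  4: safe
  6: safe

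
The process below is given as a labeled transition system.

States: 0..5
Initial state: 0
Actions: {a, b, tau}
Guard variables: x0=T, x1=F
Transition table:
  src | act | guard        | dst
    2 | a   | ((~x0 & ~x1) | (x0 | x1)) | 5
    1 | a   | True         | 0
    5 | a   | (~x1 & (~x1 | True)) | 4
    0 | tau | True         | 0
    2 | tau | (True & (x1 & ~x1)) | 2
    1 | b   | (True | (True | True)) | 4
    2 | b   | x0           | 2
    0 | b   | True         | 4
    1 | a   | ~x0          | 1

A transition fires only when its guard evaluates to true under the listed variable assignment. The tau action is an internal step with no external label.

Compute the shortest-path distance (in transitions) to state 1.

BFS to 1:
  Layer 0: {0}
  Layer 1: {4}
1 never appears.

Answer: UNREACHABLE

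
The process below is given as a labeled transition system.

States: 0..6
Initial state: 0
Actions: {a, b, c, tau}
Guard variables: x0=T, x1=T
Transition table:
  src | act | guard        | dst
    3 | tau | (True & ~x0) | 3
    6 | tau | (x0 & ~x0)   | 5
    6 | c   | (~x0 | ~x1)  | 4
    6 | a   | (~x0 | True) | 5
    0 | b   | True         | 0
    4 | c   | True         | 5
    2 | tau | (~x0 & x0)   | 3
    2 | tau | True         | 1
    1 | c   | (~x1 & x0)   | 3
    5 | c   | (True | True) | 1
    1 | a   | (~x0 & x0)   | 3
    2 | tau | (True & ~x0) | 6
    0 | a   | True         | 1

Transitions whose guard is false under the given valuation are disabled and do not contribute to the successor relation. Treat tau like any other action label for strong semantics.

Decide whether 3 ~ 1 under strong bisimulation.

Answer: BISIMILAR

Trace:
Refine partition for ~:
  round 0: {{0,1,2,3,4,5,6}}
  round 1: {{0},{1,3},{2},{4,5},{6}}
  round 2: {{0},{1,3},{2},{4},{5},{6}}
stable after 3 split(s): 6 block(s)
3∈{1,3}, 1∈{1,3}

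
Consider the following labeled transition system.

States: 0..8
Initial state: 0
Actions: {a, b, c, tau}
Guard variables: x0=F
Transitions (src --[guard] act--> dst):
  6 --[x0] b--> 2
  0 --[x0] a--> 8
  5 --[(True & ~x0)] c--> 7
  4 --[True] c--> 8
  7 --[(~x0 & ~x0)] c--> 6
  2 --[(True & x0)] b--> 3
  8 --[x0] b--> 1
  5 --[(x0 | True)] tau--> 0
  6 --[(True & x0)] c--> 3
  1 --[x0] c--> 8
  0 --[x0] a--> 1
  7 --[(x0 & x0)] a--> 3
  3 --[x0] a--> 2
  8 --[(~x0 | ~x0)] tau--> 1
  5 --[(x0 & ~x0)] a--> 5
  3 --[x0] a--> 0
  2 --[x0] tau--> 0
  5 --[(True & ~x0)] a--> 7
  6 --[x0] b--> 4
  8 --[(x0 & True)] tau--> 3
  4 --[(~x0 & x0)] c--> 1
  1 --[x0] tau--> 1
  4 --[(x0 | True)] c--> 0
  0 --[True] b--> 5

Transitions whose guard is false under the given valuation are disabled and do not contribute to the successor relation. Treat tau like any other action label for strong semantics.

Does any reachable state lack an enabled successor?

Answer: DEADLOCK at state 6

Trace:
R = {0,5,6,7}
  0: b→5  [1 exit(s)]
  5: a→7  c→7  tau→0  [3 exit(s)]
  6: ∅  [STUCK]
  7: c→6  [1 exit(s)]
trace reaching 6: b·c·c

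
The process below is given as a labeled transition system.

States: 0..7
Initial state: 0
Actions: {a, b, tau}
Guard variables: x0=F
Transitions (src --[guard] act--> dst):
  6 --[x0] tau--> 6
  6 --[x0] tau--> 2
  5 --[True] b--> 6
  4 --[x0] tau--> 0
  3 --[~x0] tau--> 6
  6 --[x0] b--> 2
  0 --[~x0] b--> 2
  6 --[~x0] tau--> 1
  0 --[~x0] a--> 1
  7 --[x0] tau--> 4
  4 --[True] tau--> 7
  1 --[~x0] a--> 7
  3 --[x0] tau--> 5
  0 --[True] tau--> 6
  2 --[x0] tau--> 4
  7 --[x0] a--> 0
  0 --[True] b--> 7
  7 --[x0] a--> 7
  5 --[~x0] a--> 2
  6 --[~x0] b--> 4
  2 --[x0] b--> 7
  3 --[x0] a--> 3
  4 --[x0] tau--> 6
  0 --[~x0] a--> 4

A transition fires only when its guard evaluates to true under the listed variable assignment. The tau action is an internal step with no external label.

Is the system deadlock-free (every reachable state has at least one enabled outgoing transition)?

Answer: DEADLOCK at state 2

Working:
Reach set: {0,1,2,4,6,7}
  0: a→1  a→4  b→2  b→7  tau→6  [5 out]
  1: a→7  [1 out]
  2: ∅  [deadlock]
  4: tau→7  [1 out]
  6: b→4  tau→1  [2 out]
  7: ∅  [deadlock]
Path to 2: b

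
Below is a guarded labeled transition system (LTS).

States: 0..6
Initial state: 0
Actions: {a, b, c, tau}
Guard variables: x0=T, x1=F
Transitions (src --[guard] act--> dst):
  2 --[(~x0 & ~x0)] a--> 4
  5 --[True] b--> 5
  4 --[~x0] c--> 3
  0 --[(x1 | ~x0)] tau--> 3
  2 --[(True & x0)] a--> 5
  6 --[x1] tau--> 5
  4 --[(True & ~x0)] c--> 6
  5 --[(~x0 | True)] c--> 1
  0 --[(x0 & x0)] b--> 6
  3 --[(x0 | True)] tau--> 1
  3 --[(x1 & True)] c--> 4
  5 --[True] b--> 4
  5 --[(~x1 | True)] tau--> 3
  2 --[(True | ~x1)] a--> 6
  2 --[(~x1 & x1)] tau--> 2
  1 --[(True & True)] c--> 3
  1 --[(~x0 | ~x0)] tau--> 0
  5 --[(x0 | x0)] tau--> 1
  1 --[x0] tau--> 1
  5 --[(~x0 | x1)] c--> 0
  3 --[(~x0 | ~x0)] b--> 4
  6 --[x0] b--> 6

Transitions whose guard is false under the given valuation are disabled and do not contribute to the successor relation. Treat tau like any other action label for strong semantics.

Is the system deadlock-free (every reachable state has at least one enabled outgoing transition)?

Reach set: {0,6}
  0: b→6  [deg 1]
  6: b→6  [deg 1]

Answer: DEADLOCK-FREE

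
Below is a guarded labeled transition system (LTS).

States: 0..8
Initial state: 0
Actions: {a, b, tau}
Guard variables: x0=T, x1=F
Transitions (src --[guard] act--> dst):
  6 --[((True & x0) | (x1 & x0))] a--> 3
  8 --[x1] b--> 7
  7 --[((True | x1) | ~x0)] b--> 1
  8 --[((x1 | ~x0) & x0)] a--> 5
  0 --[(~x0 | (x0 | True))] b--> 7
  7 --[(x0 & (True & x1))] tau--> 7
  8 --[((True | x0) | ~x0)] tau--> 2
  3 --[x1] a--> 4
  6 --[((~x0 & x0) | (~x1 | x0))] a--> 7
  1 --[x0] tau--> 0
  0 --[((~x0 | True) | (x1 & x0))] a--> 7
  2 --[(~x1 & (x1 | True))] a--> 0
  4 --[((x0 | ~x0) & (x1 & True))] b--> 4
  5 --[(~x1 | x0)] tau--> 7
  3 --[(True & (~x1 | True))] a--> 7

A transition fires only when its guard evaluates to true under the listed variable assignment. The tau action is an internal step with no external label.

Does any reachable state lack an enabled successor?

Answer: DEADLOCK-FREE

Working:
Reach set: {0,1,7}
  0: a→7  b→7  [2 out]
  1: tau→0  [1 out]
  7: b→1  [1 out]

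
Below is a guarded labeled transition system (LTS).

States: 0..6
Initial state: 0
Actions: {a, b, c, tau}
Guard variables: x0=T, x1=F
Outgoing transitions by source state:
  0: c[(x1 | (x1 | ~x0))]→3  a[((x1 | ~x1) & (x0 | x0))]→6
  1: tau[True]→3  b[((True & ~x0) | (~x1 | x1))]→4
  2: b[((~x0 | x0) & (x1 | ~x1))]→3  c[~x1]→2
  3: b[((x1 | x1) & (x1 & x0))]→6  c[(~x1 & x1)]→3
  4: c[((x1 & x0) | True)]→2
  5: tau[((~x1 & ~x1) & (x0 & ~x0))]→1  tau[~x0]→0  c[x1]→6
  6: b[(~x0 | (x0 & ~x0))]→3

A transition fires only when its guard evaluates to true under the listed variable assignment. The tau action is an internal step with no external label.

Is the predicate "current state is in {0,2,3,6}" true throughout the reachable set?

Answer: INVARIANT HOLDS

Analysis:
Inv-set: {0,2,3,6}
Reachable = {0,6}
  0: ✓
  6: ✓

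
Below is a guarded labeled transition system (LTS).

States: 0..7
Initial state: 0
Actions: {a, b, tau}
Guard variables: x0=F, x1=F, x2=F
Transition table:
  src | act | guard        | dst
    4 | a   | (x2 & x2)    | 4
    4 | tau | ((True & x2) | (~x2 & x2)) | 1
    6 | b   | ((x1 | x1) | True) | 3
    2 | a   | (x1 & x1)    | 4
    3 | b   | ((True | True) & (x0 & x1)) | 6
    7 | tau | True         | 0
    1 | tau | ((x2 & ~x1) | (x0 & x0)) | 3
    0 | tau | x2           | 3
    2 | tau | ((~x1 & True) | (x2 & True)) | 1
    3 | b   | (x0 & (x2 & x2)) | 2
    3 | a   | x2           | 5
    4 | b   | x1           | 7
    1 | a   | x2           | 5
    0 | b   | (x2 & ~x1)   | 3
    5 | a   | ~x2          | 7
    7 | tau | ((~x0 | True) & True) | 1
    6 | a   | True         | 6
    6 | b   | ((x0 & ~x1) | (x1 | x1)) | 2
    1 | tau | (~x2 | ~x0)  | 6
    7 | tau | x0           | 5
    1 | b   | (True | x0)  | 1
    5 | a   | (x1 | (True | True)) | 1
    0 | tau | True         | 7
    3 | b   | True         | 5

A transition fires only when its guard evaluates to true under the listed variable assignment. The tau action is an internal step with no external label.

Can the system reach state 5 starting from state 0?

Answer: REACHABLE

Analysis:
Guard filter leaves 11 enabled edge(s).
Layer 0: {0}
Layer 1: {7}  now seen {0,7}
Layer 2: {1}  now seen {0,1,7}
Layer 3: {6}  now seen {0,1,6,7}
Layer 4: {3}  now seen {0,1,3,6,7}
Layer 5: {5}  now seen {0,1,3,5,6,7}
Reachable = {0,1,3,5,6,7}
witness 5: tau·tau·tau·b·b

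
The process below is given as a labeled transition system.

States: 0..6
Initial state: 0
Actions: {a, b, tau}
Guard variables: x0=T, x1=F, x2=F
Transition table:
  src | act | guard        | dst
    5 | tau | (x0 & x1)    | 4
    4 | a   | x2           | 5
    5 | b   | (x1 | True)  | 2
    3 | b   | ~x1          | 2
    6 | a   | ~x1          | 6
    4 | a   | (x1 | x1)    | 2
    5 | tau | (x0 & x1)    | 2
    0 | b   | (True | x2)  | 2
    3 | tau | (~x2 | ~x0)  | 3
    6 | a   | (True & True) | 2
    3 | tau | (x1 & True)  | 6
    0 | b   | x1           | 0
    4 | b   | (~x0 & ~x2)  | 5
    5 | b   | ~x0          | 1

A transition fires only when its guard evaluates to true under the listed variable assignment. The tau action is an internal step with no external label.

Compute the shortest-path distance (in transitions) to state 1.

Layered search for 1:
  Layer 0: {0}
  Layer 1: {2}
1 never appears.

Answer: UNREACHABLE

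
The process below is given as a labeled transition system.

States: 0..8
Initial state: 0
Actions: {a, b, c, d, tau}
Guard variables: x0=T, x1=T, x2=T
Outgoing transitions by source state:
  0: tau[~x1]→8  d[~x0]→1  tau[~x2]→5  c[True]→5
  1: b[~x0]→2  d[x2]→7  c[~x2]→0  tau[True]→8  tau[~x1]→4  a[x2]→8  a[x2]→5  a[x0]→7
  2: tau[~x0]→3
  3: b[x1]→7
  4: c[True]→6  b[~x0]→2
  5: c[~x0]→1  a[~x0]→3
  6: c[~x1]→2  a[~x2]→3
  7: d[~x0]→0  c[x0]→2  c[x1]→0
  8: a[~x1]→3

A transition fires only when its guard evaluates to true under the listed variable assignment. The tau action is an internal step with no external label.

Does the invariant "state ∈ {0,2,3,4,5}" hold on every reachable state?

Answer: INVARIANT HOLDS

Analysis:
Allowed set {0,2,3,4,5}
R = {0,5}
  0: safe
  5: safe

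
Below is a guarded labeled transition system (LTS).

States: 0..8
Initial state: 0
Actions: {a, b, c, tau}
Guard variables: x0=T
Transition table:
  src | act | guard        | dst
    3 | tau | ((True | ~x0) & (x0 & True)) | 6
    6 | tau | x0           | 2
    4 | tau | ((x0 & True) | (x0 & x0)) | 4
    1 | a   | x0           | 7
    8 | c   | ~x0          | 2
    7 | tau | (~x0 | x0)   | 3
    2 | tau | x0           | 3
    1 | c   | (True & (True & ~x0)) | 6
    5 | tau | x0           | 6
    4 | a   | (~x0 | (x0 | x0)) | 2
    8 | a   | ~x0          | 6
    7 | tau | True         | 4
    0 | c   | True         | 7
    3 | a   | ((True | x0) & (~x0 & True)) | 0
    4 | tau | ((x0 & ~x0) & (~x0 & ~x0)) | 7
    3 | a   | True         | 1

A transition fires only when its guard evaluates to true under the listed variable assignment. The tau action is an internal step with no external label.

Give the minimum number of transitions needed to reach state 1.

Breadth-first toward 1:
  L0 = {0}
  L1 = {7}
  L2 = {3,4}
  L3 = {1,2,6}
first hit 1 at d=3 via c·tau·a

Answer: 3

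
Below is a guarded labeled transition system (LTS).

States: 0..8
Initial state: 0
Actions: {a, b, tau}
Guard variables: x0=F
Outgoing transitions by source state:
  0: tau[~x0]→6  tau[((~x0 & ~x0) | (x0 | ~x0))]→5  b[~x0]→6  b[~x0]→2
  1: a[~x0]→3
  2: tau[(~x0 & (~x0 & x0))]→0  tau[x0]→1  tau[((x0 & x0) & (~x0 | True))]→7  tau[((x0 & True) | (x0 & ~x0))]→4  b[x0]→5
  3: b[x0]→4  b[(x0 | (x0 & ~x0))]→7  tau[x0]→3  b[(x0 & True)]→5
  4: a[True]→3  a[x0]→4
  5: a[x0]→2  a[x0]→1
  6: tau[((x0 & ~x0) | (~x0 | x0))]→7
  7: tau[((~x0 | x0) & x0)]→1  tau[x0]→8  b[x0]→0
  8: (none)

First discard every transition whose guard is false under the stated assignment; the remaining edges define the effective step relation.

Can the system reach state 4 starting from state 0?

7 transition(s) survive guard evaluation.
Layer 0: {0}
Layer 1: {2,5,6}  cumulative {0,2,5,6}
Layer 2: {7}  cumulative {0,2,5,6,7}
Reachable = {0,2,5,6,7}

Answer: UNREACHABLE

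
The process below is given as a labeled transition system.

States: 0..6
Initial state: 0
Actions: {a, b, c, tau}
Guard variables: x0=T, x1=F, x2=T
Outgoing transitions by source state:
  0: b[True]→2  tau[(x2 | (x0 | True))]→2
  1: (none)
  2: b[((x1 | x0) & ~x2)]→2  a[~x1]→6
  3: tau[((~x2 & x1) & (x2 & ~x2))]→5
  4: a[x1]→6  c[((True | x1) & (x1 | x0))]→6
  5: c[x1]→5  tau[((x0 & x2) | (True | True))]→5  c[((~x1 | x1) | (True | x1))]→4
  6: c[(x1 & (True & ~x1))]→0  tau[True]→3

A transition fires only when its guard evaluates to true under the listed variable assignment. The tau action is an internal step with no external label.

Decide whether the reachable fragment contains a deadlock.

Answer: DEADLOCK at state 3

Trace:
Reach set: {0,2,3,6}
  0: b→2  tau→2  [2 exit(s)]
  2: a→6  [1 exit(s)]
  3: ∅  [STUCK]
  6: tau→3  [1 exit(s)]
witness 3: b·a·tau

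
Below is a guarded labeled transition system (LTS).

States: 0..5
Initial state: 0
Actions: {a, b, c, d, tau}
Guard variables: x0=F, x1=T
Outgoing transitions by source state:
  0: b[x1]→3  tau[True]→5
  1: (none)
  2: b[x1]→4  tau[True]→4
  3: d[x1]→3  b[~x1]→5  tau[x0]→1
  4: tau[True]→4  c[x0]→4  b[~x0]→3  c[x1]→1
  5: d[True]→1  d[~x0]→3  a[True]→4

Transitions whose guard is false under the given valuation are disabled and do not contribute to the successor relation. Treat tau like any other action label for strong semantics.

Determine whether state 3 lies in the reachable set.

11 transition(s) survive guard evaluation.
depth 0: {0}
depth 1: {3,5}  now seen {0,3,5}
depth 2: {1,4}  now seen {0,1,3,4,5}
R = {0,1,3,4,5}
trace reaching 3: b

Answer: REACHABLE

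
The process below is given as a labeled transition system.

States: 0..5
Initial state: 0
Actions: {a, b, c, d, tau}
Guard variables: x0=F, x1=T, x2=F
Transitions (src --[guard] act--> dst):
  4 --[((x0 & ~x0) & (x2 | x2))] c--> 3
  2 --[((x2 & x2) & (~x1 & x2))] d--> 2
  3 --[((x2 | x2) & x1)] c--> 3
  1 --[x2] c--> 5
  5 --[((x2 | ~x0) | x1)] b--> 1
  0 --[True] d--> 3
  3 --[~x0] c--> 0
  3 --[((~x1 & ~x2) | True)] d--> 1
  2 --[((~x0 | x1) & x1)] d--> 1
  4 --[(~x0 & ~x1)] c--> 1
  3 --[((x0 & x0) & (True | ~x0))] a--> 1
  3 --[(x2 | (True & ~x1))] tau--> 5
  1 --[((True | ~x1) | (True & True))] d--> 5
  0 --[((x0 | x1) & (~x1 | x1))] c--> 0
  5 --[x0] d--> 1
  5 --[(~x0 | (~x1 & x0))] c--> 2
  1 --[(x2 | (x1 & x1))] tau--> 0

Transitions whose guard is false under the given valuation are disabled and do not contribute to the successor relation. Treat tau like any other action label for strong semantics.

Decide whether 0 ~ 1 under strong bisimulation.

Compute ~ classes (split until stable):
  round 0: {{0,1,2,3,4,5}}
  round 1: {{0,3},{1},{2},{4},{5}}
  round 2: {{0},{1},{2},{3},{4},{5}}
stable after 3 split(s): 6 block(s)
0∈{0}, 1∈{1}

Answer: NOT BISIMILAR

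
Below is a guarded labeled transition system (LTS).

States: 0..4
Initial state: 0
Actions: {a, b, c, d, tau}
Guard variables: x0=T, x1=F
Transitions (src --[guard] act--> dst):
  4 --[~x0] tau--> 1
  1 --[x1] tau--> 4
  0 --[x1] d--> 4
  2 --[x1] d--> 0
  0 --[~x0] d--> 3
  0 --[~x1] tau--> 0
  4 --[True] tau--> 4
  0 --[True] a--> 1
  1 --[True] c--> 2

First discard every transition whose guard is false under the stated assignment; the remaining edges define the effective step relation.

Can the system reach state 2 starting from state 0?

Guard filter leaves 4 enabled edge(s).
L0 = {0}
L1 = {1}  total {0,1}
L2 = {2}  total {0,1,2}
Reachable = {0,1,2}
Path to 2: a·c

Answer: REACHABLE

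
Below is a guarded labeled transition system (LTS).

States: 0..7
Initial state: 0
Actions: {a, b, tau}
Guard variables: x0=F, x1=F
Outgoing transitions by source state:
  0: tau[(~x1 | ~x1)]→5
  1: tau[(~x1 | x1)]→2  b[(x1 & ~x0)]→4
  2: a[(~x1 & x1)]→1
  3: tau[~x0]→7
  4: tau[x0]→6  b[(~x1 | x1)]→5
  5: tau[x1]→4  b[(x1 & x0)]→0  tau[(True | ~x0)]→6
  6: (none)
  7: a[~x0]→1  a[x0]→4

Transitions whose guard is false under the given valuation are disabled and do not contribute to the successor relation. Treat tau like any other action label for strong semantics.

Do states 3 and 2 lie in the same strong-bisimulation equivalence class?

Bisimulation quotient by refinement:
  π0 = {{0,1,2,3,4,5,6,7}}
  π1 = {{0,1,3,5},{2,6},{4},{7}}
  π2 = {{0},{1,5},{2,6},{3},{4},{7}}
Fixed point at round 3; 6 class(es).
3∈{3}, 2∈{2,6}

Answer: NOT BISIMILAR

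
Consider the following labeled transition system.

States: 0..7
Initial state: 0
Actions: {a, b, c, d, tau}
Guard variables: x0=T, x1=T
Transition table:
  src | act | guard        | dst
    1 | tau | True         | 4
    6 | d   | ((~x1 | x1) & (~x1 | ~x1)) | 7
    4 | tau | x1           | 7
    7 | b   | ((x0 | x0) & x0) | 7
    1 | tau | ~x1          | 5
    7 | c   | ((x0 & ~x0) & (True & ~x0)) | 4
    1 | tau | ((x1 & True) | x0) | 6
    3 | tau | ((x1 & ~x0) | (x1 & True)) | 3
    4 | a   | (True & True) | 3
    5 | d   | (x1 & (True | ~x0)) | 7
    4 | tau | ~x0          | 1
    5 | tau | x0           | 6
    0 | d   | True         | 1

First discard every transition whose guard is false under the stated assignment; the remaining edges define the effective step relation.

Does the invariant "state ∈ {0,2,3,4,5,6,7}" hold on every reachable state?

Safe = {0,2,3,4,5,6,7}
R = {0,1,3,4,6,7}
  0: ✓
  1: ✗ unsafe
  3: ✓
  4: ✓
  6: ✓
  7: ✓
witness against invariant: d → 1

Answer: INVARIANT VIOLATED at state 1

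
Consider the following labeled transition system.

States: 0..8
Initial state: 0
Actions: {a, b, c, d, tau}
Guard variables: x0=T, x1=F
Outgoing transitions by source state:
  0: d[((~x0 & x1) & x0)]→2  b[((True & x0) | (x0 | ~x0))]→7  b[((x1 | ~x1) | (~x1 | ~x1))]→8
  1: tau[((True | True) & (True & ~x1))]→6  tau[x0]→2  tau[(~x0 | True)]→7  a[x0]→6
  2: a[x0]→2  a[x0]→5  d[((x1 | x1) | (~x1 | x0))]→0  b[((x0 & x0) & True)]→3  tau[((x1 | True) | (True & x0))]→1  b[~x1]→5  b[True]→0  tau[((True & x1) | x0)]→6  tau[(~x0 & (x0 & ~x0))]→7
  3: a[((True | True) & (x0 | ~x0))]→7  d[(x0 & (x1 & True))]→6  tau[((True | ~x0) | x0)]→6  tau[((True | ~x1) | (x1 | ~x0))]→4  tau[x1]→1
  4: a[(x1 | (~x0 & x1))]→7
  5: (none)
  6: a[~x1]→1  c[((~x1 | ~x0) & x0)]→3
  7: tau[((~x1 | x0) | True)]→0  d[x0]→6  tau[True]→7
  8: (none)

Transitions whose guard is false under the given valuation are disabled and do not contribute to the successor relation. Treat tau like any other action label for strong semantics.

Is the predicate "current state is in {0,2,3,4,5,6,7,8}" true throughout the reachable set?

Answer: INVARIANT VIOLATED at state 1

Trace:
Safe = {0,2,3,4,5,6,7,8}
Reachable = {0,1,2,3,4,5,6,7,8}
  0: ok
  1: ✗ unsafe
  2: ok
  3: ok
  4: ok
  5: ok
  6: ok
  7: ok
  8: ok
witness against invariant: b·d·a → 1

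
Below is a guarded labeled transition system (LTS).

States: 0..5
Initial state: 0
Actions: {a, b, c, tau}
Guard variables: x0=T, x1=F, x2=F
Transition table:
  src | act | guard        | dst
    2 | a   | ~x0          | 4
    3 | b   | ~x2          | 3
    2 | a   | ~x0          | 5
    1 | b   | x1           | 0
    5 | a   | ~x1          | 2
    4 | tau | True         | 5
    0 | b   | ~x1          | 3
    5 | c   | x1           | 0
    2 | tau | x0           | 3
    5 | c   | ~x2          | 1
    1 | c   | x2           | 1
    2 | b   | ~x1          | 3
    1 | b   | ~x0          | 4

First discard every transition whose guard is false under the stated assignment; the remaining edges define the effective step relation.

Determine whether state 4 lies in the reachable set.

After dropping false guards: 7 live edges.
L0 = {0}
L1 = {3}  cumulative {0,3}
Reachable = {0,3}

Answer: UNREACHABLE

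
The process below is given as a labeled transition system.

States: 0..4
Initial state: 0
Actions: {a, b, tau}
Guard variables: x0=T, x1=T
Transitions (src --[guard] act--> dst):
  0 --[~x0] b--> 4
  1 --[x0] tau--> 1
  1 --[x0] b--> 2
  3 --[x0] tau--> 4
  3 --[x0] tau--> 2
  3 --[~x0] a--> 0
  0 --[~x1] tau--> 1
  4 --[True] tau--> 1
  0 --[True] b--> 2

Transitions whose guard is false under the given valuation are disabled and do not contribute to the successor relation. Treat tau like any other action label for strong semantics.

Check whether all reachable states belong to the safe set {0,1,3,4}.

Answer: INVARIANT VIOLATED at state 2

Working:
Safe = {0,1,3,4}
R = {0,2}
  0: ok
  2: ✗ unsafe
counterexample path to 2: b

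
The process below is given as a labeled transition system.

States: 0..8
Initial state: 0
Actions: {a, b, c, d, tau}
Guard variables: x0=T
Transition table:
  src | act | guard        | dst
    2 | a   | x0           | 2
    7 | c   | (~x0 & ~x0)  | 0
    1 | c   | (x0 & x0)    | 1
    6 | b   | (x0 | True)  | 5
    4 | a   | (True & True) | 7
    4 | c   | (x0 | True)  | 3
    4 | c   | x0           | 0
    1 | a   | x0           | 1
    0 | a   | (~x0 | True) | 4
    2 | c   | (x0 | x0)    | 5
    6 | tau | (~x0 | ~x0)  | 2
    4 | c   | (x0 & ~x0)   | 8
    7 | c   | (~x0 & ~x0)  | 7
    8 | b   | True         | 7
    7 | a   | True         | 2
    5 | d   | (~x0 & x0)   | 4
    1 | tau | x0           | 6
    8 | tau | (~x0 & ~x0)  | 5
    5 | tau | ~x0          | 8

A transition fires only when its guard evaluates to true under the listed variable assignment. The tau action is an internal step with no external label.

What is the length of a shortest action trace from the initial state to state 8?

Breadth-first toward 8:
  Layer 0: {0}
  Layer 1: {4}
  Layer 2: {3,7}
  Layer 3: {2}
  Layer 4: {5}
8 never appears.

Answer: UNREACHABLE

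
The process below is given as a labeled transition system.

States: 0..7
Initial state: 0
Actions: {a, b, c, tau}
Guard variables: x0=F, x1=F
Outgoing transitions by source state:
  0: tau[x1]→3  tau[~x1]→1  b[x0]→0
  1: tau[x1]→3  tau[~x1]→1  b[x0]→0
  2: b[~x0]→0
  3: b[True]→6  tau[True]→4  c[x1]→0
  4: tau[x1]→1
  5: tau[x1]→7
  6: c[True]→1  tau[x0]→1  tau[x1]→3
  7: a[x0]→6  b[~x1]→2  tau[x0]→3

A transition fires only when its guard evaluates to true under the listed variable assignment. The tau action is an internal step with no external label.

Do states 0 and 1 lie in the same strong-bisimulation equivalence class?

Refine partition for ~:
  round 0: {{0,1,2,3,4,5,6,7}}
  round 1: {{0,1},{2,7},{3},{4,5},{6}}
  round 2: {{0,1},{2},{3},{4,5},{6},{7}}
stable after 3 split(s): 6 block(s)
[0]={0,1}  [1]={0,1}

Answer: BISIMILAR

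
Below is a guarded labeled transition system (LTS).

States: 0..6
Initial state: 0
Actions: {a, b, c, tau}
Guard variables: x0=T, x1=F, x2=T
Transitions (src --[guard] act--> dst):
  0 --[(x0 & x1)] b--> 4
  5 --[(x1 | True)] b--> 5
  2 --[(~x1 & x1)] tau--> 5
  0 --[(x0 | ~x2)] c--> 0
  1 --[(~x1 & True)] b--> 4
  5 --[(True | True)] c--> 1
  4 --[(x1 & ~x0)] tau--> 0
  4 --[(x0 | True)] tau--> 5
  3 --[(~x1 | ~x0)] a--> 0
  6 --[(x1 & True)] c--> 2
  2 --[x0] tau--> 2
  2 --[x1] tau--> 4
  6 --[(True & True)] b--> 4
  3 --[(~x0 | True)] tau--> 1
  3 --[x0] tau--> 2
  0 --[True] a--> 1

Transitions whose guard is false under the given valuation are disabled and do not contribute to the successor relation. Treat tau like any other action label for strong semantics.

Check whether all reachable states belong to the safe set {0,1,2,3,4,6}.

Answer: INVARIANT VIOLATED at state 5

Trace:
Inv-set: {0,1,2,3,4,6}
R = {0,1,4,5}
  0: ok
  1: ok
  4: ok
  5: ✗ unsafe
witness against invariant: a·b·tau → 5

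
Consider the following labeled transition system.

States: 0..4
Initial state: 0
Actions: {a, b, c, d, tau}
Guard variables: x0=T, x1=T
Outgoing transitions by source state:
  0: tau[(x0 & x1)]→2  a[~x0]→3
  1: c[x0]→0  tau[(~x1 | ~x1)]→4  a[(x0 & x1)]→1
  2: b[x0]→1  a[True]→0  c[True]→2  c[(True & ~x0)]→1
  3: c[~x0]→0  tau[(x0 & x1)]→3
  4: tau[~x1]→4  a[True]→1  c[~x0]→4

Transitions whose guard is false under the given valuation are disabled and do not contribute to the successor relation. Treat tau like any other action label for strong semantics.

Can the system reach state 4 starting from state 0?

Answer: UNREACHABLE

Analysis:
8 transition(s) survive guard evaluation.
L0 = {0}
L1 = {2}  now seen {0,2}
L2 = {1}  now seen {0,1,2}
Reachable = {0,1,2}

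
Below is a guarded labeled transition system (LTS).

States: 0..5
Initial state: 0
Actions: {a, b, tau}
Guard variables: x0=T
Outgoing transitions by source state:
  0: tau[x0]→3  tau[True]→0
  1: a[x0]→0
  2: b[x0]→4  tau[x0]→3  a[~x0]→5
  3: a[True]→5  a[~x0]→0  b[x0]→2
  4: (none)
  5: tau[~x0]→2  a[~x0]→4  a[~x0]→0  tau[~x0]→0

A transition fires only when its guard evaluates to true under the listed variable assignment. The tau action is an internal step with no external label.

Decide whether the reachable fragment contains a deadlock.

Answer: DEADLOCK at state 4

Trace:
R = {0,2,3,4,5}
  0: tau→0  tau→3  [deg 2]
  2: b→4  tau→3  [deg 2]
  3: a→5  b→2  [deg 2]
  4: ∅  [deadlock]
  5: ∅  [deadlock]
Path to 4: tau·b·b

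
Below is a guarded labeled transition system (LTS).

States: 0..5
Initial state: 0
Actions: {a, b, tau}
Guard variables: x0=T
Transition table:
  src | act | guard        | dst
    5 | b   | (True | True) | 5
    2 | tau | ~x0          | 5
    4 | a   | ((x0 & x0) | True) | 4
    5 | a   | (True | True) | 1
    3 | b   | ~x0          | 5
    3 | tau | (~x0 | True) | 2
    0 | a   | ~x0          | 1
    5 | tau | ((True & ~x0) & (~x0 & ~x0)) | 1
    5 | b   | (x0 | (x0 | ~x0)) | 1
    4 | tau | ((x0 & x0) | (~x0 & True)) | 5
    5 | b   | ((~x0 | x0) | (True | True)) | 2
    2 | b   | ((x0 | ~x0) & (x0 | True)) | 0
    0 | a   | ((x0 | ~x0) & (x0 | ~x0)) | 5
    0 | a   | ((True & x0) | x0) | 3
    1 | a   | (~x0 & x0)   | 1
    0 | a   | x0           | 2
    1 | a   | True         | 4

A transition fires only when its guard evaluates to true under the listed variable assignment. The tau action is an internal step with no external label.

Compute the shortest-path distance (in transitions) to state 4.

Answer: 3

Working:
BFS to 4:
  depth 0: {0}
  depth 1: {2,3,5}
  depth 2: {1}
  depth 3: {4}
depth(4)=3, e.g. a·a·a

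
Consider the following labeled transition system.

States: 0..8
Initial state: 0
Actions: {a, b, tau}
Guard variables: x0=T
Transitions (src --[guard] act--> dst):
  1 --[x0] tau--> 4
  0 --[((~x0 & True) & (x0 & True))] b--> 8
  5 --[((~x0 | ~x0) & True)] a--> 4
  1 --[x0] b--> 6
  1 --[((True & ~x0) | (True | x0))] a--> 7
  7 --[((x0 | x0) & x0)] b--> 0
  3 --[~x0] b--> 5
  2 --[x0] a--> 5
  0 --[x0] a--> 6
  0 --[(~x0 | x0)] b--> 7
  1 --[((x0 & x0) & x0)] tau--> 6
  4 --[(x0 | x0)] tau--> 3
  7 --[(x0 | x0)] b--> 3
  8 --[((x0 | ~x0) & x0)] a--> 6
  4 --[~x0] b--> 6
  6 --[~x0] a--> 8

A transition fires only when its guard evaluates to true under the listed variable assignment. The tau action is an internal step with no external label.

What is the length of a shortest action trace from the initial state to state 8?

Answer: UNREACHABLE

Trace:
BFS to 8:
  L0 = {0}
  L1 = {6,7}
  L2 = {3}
8 never appears.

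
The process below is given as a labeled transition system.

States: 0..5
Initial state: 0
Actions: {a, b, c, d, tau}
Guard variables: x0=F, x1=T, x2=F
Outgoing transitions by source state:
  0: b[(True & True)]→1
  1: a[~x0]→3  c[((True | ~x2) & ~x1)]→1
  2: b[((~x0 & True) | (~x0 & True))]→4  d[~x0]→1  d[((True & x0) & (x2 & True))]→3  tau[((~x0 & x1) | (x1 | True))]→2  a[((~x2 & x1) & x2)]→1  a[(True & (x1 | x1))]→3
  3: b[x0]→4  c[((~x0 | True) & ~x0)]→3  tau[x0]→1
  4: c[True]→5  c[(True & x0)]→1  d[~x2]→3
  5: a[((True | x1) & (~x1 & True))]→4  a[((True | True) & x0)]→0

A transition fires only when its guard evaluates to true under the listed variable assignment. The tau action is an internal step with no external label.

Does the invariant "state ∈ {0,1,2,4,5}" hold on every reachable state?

Inv-set: {0,1,2,4,5}
Reachable = {0,1,3}
  0: ok
  1: ok
  3: ✗ unsafe
counterexample path to 3: b·a

Answer: INVARIANT VIOLATED at state 3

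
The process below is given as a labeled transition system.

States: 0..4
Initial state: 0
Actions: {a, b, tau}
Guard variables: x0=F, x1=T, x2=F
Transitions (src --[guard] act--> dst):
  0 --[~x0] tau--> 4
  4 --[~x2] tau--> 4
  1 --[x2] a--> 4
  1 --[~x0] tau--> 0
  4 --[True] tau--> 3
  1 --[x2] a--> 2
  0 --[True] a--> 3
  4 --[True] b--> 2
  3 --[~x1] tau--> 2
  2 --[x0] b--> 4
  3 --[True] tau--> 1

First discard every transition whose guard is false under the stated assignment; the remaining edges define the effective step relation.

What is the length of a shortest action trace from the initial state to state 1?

Layered search for 1:
  Layer 0: {0}
  Layer 1: {3,4}
  Layer 2: {1,2}
1 enters at depth 2; path a·tau

Answer: 2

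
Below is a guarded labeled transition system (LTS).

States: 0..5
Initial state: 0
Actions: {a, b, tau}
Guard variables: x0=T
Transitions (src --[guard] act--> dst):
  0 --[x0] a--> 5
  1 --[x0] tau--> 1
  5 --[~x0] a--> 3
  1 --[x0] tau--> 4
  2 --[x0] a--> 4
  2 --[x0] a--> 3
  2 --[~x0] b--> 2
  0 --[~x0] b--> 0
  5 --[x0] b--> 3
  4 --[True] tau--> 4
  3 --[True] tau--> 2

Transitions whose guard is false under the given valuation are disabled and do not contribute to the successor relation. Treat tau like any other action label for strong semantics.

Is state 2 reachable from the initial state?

Guard filter leaves 8 enabled edge(s).
depth 0: {0}
depth 1: {5}  cumulative {0,5}
depth 2: {3}  cumulative {0,3,5}
depth 3: {2}  cumulative {0,2,3,5}
depth 4: {4}  cumulative {0,2,3,4,5}
Reachable = {0,2,3,4,5}
witness 2: a·b·tau

Answer: REACHABLE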